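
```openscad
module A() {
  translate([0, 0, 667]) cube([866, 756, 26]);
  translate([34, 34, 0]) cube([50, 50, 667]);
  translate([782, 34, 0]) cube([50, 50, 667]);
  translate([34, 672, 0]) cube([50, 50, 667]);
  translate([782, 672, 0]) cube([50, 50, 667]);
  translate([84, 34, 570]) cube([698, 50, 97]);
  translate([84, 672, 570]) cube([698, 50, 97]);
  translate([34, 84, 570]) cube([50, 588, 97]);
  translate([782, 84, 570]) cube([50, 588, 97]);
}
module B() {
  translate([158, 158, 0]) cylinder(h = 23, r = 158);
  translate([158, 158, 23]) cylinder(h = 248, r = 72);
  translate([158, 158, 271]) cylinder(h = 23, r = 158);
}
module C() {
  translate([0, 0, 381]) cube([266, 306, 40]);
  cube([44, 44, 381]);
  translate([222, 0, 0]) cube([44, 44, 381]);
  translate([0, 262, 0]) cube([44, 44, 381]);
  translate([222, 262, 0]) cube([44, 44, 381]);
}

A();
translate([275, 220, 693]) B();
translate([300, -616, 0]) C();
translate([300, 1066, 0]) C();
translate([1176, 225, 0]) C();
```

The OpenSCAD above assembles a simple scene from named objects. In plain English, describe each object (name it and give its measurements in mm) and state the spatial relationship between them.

A is a table: top 866 mm (x) × 756 mm (y), 26 mm thick, upper face at z = 693 mm, on four 50×50 mm square legs, each inset 34 mm from the nearest pair of top edges, running from z = 0 to the bottom of the top. Four apron rails, 50 mm thick and 97 mm tall, run between adjacent legs with their top edges flush with the underside of the top and their outer faces flush with the legs' outer faces.

B is a spool: two coaxial disc flanges of radius 158 mm and thickness 23 mm, joined by a core cylinder of radius 72 mm and height 248 mm. The lower flange rests on z = 0 and the three cylinders share a vertical axis.

C is a simple wooden stool: a rectangular seat 266 mm (x) by 306 mm (y), 40 mm thick, top face at z = 421 mm, on four square legs, each 44×44 mm in cross-section. The legs rest on z = 0, each flush with a corner of the seat.

The spool is on top of the table, centred. Three stools sit around the table at the −y, +y, +x sides.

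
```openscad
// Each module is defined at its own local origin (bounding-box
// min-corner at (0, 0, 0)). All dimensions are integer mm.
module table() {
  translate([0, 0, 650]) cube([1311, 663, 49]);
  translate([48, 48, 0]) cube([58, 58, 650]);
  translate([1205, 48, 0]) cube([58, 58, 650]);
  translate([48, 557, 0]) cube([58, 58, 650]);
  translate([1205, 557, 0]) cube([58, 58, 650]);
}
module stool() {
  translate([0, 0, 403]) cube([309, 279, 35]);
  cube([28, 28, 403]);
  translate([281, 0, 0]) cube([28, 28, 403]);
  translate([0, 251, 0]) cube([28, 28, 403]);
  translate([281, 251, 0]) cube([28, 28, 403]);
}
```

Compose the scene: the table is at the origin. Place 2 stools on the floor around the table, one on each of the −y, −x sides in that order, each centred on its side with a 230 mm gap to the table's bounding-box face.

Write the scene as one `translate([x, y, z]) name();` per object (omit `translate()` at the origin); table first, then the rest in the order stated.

table();
translate([501, -509, 0]) stool();
translate([-539, 192, 0]) stool();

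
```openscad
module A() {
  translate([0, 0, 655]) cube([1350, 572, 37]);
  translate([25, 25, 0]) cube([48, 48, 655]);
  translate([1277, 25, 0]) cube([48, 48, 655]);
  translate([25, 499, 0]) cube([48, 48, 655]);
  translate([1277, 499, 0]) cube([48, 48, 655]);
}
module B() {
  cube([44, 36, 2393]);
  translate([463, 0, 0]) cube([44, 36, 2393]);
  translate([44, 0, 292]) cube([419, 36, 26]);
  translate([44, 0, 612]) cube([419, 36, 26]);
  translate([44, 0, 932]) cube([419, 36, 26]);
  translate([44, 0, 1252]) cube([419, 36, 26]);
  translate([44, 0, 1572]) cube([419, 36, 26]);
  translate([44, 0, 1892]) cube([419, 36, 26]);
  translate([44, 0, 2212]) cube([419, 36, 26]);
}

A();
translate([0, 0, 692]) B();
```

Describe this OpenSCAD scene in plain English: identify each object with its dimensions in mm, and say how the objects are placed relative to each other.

A is a rectangular dining table. The top is 1350×572×37 mm with its upper surface at z = 692 mm. It stands on four 48×48 mm square legs, each inset 25 mm from the nearest pair of top edges, running from the floor to the underside of the top.

B is a wooden ladder with two side rails of 44×36 mm section and 2393 mm height, set 507 mm apart overall. Between them run 7 rectangular rungs (36 mm deep, 26 mm thick), front faces flush with the rails' −y face. The bottom of the first rung is 292 mm above the floor and each subsequent rung is 320 mm higher than the one below.

The ladder is on top of the table.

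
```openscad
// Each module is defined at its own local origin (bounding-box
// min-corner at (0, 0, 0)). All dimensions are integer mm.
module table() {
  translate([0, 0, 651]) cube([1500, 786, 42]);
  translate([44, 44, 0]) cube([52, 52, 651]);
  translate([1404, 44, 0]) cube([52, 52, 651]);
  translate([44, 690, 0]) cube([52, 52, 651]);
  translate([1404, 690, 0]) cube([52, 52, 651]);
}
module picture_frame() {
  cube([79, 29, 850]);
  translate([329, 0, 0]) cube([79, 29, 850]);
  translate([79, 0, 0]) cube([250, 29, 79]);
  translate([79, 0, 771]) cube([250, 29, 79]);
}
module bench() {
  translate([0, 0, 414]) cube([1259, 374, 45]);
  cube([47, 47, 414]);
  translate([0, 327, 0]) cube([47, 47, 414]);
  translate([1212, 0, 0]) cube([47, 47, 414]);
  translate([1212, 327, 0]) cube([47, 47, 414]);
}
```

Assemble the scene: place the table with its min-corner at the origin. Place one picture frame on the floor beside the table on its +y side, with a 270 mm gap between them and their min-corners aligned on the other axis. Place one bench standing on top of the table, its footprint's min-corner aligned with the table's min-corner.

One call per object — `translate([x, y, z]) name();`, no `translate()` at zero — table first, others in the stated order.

table();
translate([0, 1056, 0]) picture_frame();
translate([0, 0, 693]) bench();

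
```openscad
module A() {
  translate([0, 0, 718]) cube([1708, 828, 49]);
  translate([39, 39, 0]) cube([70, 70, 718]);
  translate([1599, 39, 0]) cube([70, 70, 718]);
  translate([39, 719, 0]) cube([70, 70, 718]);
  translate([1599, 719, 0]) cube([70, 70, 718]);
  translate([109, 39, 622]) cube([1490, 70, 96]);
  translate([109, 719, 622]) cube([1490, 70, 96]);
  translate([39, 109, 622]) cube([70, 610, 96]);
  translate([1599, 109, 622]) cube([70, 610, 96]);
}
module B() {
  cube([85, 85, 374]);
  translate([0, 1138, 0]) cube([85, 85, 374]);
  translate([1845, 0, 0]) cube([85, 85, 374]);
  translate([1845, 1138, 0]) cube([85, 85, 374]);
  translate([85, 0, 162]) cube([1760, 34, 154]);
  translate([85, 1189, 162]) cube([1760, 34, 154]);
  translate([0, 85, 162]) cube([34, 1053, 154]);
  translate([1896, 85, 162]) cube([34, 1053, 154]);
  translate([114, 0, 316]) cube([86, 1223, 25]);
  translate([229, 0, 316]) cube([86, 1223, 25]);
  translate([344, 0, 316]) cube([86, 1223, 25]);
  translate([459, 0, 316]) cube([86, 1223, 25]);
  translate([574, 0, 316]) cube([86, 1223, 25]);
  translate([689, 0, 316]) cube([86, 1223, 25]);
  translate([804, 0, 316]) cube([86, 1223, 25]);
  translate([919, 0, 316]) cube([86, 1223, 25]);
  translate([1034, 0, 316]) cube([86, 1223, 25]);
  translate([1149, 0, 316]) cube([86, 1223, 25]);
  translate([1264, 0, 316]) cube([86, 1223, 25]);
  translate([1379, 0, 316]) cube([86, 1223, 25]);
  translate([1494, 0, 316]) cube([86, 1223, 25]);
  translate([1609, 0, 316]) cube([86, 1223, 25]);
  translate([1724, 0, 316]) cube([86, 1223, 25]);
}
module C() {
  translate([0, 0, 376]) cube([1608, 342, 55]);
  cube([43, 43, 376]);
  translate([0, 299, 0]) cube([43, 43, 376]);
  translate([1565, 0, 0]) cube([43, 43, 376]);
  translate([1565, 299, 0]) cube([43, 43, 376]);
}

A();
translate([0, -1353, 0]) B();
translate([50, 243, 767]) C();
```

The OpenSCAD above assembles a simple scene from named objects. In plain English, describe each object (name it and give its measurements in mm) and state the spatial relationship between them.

A is a rectangular dining table. The top is 1708×828×49 mm with its upper surface at z = 767 mm. It stands on four 70×70 mm square legs, each inset 39 mm from the nearest pair of top edges, running from the floor to the underside of the top. Four apron rails, 70 mm thick and 96 mm tall, run between adjacent legs with their top edges flush with the underside of the top and their outer faces flush with the legs' outer faces.

B is a bed frame 1930 mm long (x) by 1223 mm wide (y). Four 85×85 mm corner posts, 374 mm tall, at the corners of the footprint. Four rails of 34 mm thickness and 154 mm height run between adjacent posts with their undersides at z = 162 mm, their outer faces flush with the outside of the frame (the two x-running rails run between the posts' inner faces; the two y-running rails run between the posts' inner faces). 15 slats, each 86 mm wide (x) and 25 mm thick, lie across the top of the two x-running rails, running the full 1223 mm width of the frame in y; the slats are evenly spaced along x between the inner faces of the end posts with equal gaps (rounded down to the nearest mm) at the −x end and between each pair — any rounding remainder accumulates at the +x end.

C is a bench: a 1608×342 mm seat slab, 55 mm thick, top at z = 431 mm, on four 43×43 mm square legs flush with the seat corners and standing on z = 0.

The bed frame is on the floor beside the table on its −y side. The bench is on top of the table, centred.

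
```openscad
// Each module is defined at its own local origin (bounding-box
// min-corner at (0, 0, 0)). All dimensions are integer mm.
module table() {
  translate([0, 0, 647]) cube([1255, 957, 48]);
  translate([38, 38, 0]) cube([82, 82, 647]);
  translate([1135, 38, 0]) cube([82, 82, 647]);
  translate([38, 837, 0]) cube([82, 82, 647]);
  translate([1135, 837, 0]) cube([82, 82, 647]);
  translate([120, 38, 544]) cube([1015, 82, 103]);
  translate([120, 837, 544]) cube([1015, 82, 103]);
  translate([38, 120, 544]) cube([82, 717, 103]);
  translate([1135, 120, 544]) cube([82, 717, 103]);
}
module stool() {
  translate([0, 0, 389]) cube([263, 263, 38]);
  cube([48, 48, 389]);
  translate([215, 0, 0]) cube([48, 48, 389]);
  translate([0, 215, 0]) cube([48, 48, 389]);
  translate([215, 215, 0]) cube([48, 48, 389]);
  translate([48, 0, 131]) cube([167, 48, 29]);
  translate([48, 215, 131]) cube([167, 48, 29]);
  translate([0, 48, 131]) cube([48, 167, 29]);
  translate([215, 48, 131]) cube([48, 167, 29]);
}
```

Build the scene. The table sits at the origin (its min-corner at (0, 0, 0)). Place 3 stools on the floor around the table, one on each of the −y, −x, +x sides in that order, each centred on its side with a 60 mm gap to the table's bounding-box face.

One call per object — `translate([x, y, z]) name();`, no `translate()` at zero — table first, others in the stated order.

table();
translate([496, -323, 0]) stool();
translate([-323, 347, 0]) stool();
translate([1315, 347, 0]) stool();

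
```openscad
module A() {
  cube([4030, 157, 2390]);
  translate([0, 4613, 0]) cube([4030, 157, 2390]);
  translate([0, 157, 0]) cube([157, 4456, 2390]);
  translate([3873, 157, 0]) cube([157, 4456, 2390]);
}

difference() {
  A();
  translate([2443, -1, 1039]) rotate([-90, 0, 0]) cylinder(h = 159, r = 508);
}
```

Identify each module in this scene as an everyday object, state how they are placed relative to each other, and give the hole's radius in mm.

The subtracted cylinder has r = 508 mm.

A is a house frame. The house frame has a circular hole through its front wall. The hole's radius is 508 mm.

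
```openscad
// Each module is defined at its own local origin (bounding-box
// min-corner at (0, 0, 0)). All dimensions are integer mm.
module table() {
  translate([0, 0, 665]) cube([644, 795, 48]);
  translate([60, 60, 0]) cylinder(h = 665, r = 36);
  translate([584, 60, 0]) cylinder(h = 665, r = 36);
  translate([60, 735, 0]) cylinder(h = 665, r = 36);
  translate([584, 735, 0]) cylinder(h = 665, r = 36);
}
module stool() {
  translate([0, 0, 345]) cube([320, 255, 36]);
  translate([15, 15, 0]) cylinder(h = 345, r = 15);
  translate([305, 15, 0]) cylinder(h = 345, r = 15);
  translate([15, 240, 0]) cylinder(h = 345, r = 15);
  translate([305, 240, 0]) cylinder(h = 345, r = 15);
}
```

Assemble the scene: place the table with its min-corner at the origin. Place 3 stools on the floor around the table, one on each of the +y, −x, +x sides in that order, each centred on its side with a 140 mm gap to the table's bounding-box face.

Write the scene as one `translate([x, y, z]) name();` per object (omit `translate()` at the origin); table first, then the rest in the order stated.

table();
translate([162, 935, 0]) stool();
translate([-460, 270, 0]) stool();
translate([784, 270, 0]) stool();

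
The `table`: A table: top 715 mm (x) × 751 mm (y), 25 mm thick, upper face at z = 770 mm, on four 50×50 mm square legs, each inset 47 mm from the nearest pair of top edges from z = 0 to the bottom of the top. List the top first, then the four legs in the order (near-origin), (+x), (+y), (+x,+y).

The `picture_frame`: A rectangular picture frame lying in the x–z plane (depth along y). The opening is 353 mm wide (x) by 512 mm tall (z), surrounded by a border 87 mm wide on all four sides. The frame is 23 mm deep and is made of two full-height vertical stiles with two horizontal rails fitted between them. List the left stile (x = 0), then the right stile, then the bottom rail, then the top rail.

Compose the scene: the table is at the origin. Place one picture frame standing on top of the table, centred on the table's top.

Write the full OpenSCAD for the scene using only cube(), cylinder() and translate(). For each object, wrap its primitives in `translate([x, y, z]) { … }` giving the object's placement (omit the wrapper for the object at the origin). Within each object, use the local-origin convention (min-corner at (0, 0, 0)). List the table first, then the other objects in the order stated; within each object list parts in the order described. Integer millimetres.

translate([0, 0, 745]) cube([715, 751, 25]);
translate([47, 47, 0]) cube([50, 50, 745]);
translate([618, 47, 0]) cube([50, 50, 745]);
translate([47, 654, 0]) cube([50, 50, 745]);
translate([618, 654, 0]) cube([50, 50, 745]);
translate([94, 364, 770]) {
  cube([87, 23, 686]);
  translate([440, 0, 0]) cube([87, 23, 686]);
  translate([87, 0, 0]) cube([353, 23, 87]);
  translate([87, 0, 599]) cube([353, 23, 87]);
}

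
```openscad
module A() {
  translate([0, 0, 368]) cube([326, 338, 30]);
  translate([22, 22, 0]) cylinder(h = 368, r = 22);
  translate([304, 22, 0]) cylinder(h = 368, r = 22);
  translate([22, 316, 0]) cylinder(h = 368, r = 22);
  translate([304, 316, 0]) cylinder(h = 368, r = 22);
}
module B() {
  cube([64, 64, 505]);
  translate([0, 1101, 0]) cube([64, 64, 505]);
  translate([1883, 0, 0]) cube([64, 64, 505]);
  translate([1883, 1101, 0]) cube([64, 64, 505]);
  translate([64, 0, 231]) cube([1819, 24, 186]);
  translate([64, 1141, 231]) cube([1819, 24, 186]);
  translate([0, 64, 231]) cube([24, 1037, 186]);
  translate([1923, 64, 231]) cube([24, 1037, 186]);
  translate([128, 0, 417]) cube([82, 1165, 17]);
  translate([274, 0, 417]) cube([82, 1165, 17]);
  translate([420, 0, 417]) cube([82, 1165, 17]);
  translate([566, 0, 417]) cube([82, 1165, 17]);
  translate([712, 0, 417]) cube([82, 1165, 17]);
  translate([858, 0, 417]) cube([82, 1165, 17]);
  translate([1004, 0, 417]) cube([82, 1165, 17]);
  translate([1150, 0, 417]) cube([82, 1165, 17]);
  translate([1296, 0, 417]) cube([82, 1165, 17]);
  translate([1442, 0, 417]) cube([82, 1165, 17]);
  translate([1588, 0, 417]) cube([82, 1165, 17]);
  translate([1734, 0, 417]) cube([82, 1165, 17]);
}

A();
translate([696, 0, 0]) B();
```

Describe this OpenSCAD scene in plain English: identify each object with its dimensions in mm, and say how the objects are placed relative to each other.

A is a simple wooden stool: a rectangular seat 326 mm (x) by 338 mm (y), 30 mm thick, top face at z = 398 mm, on four round legs, each 44 mm in diameter. The legs rest on z = 0, each leg's axis is inset half a diameter from the nearest pair of seat edges (so the leg's bounding box is flush with the corner).

B is a bed frame 1947 mm long (x) by 1165 mm wide (y). Four 64×64 mm corner posts, 505 mm tall, at the corners of the footprint. Four rails of 24 mm thickness and 186 mm height run between adjacent posts with their undersides at z = 231 mm, their outer faces flush with the outside of the frame (the two x-running rails run between the posts' inner faces; the two y-running rails run between the posts' inner faces). 12 slats, each 82 mm wide (x) and 17 mm thick, lie across the top of the two x-running rails, running the full 1165 mm width of the frame in y; the slats are evenly spaced along x between the inner faces of the end posts with equal gaps (rounded down to the nearest mm) at the −x end and between each pair — any rounding remainder accumulates at the +x end.

The bed frame is on the floor beside the stool on its +x side.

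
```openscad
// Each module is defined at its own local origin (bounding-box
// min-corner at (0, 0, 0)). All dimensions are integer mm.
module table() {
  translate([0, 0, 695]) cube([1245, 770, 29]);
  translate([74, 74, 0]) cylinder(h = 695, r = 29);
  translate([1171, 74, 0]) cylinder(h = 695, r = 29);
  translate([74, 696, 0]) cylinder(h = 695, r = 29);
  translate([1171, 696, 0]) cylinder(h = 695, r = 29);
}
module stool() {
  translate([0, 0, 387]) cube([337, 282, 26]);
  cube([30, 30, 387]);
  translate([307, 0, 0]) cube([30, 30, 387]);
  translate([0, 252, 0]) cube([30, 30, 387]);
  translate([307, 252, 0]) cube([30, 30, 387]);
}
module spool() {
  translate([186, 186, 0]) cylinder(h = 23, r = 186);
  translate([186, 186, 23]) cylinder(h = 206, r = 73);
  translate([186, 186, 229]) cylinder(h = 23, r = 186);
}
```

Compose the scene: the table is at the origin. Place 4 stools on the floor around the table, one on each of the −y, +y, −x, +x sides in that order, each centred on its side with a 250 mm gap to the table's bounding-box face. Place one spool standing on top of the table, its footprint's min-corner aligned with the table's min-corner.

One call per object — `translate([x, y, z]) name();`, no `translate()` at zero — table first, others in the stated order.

table();
translate([454, -532, 0]) stool();
translate([454, 1020, 0]) stool();
translate([-587, 244, 0]) stool();
translate([1495, 244, 0]) stool();
translate([0, 0, 724]) spool();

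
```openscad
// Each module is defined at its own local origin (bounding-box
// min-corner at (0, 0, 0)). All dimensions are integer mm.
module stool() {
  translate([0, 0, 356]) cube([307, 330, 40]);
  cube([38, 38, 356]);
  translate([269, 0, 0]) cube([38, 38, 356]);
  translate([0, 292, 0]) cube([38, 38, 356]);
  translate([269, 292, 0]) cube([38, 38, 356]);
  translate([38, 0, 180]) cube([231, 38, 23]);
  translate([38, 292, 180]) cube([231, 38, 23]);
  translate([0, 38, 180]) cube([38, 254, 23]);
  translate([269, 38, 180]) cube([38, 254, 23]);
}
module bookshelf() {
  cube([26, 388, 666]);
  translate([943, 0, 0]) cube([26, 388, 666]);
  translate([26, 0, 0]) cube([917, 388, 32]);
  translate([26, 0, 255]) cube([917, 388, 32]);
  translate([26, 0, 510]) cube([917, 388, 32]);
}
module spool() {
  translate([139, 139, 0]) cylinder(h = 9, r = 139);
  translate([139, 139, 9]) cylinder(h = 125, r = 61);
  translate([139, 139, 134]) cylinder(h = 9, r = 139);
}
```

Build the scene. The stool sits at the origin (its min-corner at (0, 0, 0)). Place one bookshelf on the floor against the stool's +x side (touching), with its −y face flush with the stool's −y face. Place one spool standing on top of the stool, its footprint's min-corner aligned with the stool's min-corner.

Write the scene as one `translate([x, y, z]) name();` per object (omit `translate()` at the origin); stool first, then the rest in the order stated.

stool();
translate([307, 0, 0]) bookshelf();
translate([0, 0, 396]) spool();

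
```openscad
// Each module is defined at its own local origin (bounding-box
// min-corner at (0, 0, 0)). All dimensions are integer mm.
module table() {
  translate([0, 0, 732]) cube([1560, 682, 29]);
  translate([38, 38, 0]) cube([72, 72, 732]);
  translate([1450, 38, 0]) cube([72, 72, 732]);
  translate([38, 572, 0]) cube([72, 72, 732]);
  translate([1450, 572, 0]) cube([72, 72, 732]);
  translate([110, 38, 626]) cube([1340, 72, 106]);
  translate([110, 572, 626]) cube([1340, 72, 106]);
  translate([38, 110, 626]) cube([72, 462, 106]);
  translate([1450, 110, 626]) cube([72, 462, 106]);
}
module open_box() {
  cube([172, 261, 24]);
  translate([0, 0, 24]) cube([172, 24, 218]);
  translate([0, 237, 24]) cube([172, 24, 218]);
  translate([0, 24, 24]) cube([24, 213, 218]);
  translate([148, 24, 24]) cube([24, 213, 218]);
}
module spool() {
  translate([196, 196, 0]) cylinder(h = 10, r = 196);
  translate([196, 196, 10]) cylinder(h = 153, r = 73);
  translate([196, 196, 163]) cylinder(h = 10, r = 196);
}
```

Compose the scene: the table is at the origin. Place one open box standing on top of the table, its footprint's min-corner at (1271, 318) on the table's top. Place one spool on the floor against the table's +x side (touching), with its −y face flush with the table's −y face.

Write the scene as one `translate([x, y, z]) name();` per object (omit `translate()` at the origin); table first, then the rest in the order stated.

table();
translate([1271, 318, 761]) open_box();
translate([1560, 0, 0]) spool();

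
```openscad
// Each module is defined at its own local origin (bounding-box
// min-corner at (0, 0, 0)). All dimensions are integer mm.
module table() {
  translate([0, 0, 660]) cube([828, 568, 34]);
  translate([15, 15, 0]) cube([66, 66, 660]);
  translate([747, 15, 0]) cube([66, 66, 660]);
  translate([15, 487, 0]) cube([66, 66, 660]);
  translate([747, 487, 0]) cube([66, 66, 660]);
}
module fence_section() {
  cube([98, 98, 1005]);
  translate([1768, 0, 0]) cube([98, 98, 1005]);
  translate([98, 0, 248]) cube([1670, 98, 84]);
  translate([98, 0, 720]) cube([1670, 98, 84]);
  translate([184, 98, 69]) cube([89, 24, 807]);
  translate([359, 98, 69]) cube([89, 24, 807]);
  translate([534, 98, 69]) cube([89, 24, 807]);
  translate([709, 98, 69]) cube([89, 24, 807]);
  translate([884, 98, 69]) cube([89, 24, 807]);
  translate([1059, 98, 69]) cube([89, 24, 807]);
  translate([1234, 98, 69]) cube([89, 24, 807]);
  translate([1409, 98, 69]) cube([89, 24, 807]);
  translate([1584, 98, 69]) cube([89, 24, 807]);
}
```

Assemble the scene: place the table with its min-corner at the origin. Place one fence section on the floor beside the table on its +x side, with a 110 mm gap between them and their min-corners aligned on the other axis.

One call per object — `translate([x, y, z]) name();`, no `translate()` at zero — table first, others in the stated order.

table();
translate([938, 0, 0]) fence_section();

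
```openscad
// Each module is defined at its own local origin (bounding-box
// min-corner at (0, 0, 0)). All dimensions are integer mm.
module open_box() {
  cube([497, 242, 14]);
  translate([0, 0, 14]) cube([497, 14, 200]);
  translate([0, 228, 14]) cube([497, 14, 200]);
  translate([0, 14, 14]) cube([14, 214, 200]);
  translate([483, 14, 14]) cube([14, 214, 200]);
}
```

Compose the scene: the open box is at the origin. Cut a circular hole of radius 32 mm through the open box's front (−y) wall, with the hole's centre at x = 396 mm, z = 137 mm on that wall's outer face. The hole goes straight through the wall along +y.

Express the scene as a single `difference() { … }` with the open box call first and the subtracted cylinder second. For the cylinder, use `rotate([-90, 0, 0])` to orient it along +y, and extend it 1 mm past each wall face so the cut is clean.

difference() {
  open_box();
  translate([396, -1, 137]) rotate([-90, 0, 0]) cylinder(h = 16, r = 32);
}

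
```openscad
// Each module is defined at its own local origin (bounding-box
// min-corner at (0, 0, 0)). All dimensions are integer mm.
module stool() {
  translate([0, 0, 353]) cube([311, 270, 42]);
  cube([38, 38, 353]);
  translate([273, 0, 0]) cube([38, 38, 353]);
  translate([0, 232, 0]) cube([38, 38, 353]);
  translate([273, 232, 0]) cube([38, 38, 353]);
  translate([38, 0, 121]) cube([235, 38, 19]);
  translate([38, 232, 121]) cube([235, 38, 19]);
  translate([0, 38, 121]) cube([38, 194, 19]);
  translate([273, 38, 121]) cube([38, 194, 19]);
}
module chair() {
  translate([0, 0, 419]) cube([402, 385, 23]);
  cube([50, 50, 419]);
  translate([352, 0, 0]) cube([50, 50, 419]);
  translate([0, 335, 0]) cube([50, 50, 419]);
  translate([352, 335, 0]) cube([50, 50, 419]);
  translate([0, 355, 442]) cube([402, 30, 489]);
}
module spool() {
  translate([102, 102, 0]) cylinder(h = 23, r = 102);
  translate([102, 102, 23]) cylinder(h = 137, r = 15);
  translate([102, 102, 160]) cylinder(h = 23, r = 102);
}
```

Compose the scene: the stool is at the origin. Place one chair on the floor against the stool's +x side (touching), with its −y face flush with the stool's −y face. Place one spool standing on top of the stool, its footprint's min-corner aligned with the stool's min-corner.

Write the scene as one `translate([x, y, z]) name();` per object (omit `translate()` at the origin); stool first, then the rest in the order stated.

stool();
translate([311, 0, 0]) chair();
translate([0, 0, 395]) spool();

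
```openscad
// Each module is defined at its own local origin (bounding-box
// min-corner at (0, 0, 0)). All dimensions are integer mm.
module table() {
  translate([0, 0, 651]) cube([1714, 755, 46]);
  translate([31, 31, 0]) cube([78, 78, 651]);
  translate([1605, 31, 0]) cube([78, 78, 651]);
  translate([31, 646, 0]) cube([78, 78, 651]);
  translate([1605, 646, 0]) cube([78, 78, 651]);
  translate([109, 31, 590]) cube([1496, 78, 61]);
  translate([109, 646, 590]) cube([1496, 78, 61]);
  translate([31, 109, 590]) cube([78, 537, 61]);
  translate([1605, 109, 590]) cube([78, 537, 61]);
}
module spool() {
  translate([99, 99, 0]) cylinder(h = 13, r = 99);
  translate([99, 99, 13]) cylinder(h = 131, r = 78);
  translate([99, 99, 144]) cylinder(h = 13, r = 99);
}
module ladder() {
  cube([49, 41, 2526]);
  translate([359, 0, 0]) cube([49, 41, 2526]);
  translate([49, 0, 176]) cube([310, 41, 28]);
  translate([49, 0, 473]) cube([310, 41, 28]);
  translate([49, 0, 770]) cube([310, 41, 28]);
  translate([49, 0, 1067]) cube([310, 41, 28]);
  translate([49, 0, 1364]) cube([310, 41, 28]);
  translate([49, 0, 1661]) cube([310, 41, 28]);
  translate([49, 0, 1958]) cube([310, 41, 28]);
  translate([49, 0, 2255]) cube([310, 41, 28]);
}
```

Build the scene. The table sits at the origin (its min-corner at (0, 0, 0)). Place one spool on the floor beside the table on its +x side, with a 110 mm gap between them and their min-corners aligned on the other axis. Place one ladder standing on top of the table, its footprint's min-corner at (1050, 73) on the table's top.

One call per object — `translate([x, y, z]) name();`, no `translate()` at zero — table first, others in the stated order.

table();
translate([1824, 0, 0]) spool();
translate([1050, 73, 697]) ladder();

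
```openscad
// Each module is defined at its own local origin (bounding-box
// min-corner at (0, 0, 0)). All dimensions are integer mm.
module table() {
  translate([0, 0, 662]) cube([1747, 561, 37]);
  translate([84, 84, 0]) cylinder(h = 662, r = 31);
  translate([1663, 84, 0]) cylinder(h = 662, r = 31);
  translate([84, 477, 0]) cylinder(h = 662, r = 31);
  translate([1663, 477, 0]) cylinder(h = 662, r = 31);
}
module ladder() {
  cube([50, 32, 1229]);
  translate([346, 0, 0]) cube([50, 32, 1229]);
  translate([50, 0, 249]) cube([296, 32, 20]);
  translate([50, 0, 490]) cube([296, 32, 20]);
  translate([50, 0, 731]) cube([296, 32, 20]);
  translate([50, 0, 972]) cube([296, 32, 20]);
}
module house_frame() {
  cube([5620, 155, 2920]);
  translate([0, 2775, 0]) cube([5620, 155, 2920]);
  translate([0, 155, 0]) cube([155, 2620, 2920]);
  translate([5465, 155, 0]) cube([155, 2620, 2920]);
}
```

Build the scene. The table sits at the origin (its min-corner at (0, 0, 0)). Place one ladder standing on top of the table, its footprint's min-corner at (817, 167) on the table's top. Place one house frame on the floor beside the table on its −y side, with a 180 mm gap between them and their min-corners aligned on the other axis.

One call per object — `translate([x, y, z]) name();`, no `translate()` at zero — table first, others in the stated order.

table();
translate([817, 167, 699]) ladder();
translate([0, -3110, 0]) house_frame();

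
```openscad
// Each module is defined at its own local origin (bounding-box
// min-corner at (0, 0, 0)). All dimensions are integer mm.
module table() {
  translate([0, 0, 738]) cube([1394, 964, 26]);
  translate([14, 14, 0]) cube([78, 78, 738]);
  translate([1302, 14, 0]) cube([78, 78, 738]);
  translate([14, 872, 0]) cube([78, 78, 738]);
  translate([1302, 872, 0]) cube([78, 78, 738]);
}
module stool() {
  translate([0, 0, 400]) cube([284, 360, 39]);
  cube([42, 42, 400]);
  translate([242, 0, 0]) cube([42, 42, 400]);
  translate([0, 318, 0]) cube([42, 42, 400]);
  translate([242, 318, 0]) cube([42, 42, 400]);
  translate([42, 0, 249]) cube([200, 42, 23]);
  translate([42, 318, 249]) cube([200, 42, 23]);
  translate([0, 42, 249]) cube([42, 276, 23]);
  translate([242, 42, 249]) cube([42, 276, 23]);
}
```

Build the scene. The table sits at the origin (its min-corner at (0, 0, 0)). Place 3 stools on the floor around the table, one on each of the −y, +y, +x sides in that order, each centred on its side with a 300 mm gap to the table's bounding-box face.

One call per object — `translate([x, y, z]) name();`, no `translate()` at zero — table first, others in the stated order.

table();
translate([555, -660, 0]) stool();
translate([555, 1264, 0]) stool();
translate([1694, 302, 0]) stool();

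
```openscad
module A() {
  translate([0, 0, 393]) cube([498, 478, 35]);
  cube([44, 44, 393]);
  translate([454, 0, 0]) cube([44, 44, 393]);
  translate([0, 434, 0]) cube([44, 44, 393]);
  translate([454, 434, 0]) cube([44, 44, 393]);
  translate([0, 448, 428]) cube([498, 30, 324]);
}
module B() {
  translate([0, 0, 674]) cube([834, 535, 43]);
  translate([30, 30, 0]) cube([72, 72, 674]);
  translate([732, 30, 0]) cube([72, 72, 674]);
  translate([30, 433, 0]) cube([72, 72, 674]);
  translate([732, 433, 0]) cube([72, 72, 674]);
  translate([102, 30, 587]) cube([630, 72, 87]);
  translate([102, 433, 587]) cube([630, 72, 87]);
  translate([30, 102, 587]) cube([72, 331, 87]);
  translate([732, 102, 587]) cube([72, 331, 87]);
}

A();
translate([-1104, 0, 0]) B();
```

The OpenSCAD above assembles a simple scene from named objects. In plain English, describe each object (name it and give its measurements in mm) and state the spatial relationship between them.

A is a chair. The seat is a 498×478×35 mm slab with its top at z = 428 mm, on four 44×44 mm corner legs (flush with the seat edges, standing on z = 0). A flat backrest 30 mm thick, 324 mm tall, spans the full seat width and rises from the seat top along its +y edge, rear face flush with the rear of the seat.

B is a rectangular dining table. The top is 834×535×43 mm with its upper surface at z = 717 mm. It stands on four 72×72 mm square legs, each inset 30 mm from the nearest pair of top edges, running from the floor to the underside of the top. Four apron rails, 72 mm thick and 87 mm tall, run between adjacent legs with their top edges flush with the underside of the top and their outer faces flush with the legs' outer faces.

The table is on the floor beside the chair on its −x side.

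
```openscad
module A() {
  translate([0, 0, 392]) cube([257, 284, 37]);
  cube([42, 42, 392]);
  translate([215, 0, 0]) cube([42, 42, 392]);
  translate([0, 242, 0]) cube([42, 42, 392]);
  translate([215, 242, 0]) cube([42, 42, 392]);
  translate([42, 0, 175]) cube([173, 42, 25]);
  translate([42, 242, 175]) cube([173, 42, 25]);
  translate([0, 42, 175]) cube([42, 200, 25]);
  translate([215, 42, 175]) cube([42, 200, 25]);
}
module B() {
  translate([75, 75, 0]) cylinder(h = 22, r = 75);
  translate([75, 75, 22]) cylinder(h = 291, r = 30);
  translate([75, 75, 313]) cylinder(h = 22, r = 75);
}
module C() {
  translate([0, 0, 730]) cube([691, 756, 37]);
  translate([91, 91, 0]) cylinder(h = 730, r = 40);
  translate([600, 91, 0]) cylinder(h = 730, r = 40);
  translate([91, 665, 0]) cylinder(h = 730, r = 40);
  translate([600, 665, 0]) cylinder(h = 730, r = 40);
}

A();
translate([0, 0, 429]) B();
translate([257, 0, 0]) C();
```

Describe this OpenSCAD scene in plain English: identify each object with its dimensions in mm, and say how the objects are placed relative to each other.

A is a four-legged stool. The seat is 257×284 mm, 37 mm thick, top at z = 429 mm. It stands on four square legs, each 42×42 mm in cross-section, from z = 0 to the seat underside, each flush with a corner of the seat. Four stretchers, 42 mm wide and 25 mm tall, connect adjacent legs with their undersides at z = 175 mm, each running between the inner faces of the legs it joins and aligned with the legs' outer faces on the other axis.

B is a spool: two coaxial disc flanges of radius 75 mm and thickness 22 mm, joined by a core cylinder of radius 30 mm and height 291 mm. The lower flange rests on z = 0 and the three cylinders share a vertical axis.

C is a rectangular dining table. The top is 691×756×37 mm with its upper surface at z = 767 mm. It stands on four round legs of 80 mm diameter, each leg's bounding box inset 51 mm from the nearest pair of top edges, running from the floor to the underside of the top.

The spool is on top of the stool. The table is against the stool's +x side, with their −y faces flush.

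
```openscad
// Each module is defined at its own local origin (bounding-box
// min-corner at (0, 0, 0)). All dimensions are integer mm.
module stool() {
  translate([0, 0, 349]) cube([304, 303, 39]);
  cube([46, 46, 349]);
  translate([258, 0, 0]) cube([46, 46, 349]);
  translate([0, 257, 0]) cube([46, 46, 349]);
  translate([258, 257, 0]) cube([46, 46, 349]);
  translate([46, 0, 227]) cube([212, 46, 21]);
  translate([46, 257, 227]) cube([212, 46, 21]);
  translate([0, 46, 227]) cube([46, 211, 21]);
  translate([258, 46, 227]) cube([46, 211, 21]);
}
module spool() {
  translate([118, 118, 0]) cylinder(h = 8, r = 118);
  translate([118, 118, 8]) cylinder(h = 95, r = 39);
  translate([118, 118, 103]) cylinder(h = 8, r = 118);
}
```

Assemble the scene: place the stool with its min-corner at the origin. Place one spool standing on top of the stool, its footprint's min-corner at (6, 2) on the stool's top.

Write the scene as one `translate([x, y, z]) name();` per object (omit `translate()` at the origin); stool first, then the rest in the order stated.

stool();
translate([6, 2, 388]) spool();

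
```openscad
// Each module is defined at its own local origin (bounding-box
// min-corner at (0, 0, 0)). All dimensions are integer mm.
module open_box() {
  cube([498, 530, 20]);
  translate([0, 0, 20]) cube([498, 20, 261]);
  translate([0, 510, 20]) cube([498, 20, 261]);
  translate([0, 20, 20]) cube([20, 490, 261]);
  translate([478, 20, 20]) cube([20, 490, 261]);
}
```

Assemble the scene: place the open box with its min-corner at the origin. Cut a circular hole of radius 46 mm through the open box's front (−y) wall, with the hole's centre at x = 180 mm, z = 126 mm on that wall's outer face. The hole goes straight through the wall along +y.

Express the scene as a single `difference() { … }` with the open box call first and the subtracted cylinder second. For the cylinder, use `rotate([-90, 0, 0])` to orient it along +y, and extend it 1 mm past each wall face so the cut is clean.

difference() {
  open_box();
  translate([180, -1, 126]) rotate([-90, 0, 0]) cylinder(h = 22, r = 46);
}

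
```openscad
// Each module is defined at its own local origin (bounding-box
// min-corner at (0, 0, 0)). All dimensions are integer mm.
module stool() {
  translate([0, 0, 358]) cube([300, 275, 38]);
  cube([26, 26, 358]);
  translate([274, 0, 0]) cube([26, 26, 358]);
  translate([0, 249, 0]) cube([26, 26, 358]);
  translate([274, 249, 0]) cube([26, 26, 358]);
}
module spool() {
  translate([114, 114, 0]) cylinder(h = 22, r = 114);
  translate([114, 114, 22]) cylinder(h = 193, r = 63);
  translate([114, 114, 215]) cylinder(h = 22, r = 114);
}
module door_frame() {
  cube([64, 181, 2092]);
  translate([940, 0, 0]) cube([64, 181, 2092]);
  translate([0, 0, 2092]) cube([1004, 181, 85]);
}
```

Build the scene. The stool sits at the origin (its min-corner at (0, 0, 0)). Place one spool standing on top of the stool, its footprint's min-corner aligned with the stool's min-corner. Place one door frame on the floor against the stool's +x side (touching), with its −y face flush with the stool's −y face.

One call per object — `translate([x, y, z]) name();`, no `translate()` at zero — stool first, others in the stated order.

stool();
translate([0, 0, 396]) spool();
translate([300, 0, 0]) door_frame();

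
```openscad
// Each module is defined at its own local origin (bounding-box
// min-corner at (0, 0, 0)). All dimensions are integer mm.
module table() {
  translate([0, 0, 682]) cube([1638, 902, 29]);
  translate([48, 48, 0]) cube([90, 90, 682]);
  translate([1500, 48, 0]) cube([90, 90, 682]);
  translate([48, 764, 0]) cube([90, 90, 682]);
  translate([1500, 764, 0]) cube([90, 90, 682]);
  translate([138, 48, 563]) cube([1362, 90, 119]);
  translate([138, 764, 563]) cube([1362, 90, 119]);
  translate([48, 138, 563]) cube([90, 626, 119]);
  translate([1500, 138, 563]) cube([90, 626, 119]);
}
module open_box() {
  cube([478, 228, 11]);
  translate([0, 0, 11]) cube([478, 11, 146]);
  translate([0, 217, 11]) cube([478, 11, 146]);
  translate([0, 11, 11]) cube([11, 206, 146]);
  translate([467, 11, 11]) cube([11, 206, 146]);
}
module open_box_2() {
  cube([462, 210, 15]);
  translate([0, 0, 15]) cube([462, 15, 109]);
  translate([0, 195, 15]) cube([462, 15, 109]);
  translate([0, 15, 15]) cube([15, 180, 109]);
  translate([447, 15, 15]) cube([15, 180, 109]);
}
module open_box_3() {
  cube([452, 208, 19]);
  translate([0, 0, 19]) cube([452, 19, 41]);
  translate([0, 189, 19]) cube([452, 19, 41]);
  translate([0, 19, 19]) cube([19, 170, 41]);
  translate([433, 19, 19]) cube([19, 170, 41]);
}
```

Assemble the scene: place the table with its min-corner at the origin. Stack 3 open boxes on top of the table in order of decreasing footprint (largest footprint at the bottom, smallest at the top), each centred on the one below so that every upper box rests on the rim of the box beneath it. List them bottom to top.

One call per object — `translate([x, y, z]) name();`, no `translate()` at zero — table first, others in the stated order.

table();
translate([580, 337, 711]) open_box();
translate([588, 346, 868]) open_box_2();
translate([593, 347, 992]) open_box_3();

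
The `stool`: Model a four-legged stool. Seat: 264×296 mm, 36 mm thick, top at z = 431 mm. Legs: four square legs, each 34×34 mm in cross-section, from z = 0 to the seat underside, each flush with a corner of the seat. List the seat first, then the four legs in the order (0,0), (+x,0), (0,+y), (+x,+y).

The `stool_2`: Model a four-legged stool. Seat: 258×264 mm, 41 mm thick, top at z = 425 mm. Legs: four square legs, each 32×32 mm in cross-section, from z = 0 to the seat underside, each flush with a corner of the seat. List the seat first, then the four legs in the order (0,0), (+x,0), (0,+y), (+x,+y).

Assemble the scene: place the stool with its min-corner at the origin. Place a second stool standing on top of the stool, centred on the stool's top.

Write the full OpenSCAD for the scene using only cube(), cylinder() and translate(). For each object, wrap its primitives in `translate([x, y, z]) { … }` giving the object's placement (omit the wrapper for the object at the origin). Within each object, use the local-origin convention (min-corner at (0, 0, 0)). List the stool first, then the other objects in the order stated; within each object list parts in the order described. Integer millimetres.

translate([0, 0, 395]) cube([264, 296, 36]);
cube([34, 34, 395]);
translate([230, 0, 0]) cube([34, 34, 395]);
translate([0, 262, 0]) cube([34, 34, 395]);
translate([230, 262, 0]) cube([34, 34, 395]);
translate([3, 16, 431]) {
  translate([0, 0, 384]) cube([258, 264, 41]);
  cube([32, 32, 384]);
  translate([226, 0, 0]) cube([32, 32, 384]);
  translate([0, 232, 0]) cube([32, 32, 384]);
  translate([226, 232, 0]) cube([32, 32, 384]);
}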